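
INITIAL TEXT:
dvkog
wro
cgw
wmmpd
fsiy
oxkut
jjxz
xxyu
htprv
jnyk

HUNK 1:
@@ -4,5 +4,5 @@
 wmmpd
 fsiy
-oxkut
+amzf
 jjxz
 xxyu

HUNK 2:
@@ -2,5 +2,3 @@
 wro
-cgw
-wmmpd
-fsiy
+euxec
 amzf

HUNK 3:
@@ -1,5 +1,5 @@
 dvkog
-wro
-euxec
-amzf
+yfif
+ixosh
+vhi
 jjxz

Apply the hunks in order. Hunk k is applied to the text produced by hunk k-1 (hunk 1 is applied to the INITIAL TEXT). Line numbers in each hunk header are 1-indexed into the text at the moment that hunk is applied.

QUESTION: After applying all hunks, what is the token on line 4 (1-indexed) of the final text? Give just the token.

Hunk 1: at line 4 remove [oxkut] add [amzf] -> 10 lines: dvkog wro cgw wmmpd fsiy amzf jjxz xxyu htprv jnyk
Hunk 2: at line 2 remove [cgw,wmmpd,fsiy] add [euxec] -> 8 lines: dvkog wro euxec amzf jjxz xxyu htprv jnyk
Hunk 3: at line 1 remove [wro,euxec,amzf] add [yfif,ixosh,vhi] -> 8 lines: dvkog yfif ixosh vhi jjxz xxyu htprv jnyk
Final line 4: vhi

Answer: vhi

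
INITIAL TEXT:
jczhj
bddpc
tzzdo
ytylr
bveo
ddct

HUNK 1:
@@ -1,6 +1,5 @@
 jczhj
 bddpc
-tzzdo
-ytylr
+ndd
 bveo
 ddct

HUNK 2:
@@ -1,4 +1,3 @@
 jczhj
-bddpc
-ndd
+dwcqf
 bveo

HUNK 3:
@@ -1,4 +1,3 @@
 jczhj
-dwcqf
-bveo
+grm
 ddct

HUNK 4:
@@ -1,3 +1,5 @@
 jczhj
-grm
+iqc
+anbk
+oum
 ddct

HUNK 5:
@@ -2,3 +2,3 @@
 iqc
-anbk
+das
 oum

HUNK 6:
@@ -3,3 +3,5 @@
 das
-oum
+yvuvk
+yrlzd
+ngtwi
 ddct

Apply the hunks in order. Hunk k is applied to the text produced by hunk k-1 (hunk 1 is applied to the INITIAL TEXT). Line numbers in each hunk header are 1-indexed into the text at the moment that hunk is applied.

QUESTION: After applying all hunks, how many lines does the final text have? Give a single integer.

Answer: 7

Derivation:
Hunk 1: at line 1 remove [tzzdo,ytylr] add [ndd] -> 5 lines: jczhj bddpc ndd bveo ddct
Hunk 2: at line 1 remove [bddpc,ndd] add [dwcqf] -> 4 lines: jczhj dwcqf bveo ddct
Hunk 3: at line 1 remove [dwcqf,bveo] add [grm] -> 3 lines: jczhj grm ddct
Hunk 4: at line 1 remove [grm] add [iqc,anbk,oum] -> 5 lines: jczhj iqc anbk oum ddct
Hunk 5: at line 2 remove [anbk] add [das] -> 5 lines: jczhj iqc das oum ddct
Hunk 6: at line 3 remove [oum] add [yvuvk,yrlzd,ngtwi] -> 7 lines: jczhj iqc das yvuvk yrlzd ngtwi ddct
Final line count: 7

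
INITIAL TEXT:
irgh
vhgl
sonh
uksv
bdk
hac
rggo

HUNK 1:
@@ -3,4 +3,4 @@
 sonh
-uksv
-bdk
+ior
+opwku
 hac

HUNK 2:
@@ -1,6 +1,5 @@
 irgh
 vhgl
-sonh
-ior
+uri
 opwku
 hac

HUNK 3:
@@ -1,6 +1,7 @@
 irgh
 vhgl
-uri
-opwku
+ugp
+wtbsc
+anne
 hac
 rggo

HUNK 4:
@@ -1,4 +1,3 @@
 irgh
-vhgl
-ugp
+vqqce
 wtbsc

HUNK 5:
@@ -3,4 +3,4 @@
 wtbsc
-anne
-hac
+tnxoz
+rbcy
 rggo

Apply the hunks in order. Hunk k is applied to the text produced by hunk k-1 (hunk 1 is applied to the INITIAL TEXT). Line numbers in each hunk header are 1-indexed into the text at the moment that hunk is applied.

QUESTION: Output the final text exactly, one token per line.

Hunk 1: at line 3 remove [uksv,bdk] add [ior,opwku] -> 7 lines: irgh vhgl sonh ior opwku hac rggo
Hunk 2: at line 1 remove [sonh,ior] add [uri] -> 6 lines: irgh vhgl uri opwku hac rggo
Hunk 3: at line 1 remove [uri,opwku] add [ugp,wtbsc,anne] -> 7 lines: irgh vhgl ugp wtbsc anne hac rggo
Hunk 4: at line 1 remove [vhgl,ugp] add [vqqce] -> 6 lines: irgh vqqce wtbsc anne hac rggo
Hunk 5: at line 3 remove [anne,hac] add [tnxoz,rbcy] -> 6 lines: irgh vqqce wtbsc tnxoz rbcy rggo

Answer: irgh
vqqce
wtbsc
tnxoz
rbcy
rggo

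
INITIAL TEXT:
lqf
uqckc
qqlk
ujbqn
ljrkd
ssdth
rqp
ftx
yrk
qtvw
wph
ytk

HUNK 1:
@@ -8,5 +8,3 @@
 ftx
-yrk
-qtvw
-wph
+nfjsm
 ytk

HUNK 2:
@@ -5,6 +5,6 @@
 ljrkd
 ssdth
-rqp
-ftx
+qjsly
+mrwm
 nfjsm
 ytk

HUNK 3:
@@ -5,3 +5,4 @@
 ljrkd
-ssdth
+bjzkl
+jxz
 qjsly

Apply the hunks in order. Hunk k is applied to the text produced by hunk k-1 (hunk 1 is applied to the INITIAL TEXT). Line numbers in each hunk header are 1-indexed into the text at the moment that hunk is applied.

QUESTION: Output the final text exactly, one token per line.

Hunk 1: at line 8 remove [yrk,qtvw,wph] add [nfjsm] -> 10 lines: lqf uqckc qqlk ujbqn ljrkd ssdth rqp ftx nfjsm ytk
Hunk 2: at line 5 remove [rqp,ftx] add [qjsly,mrwm] -> 10 lines: lqf uqckc qqlk ujbqn ljrkd ssdth qjsly mrwm nfjsm ytk
Hunk 3: at line 5 remove [ssdth] add [bjzkl,jxz] -> 11 lines: lqf uqckc qqlk ujbqn ljrkd bjzkl jxz qjsly mrwm nfjsm ytk

Answer: lqf
uqckc
qqlk
ujbqn
ljrkd
bjzkl
jxz
qjsly
mrwm
nfjsm
ytk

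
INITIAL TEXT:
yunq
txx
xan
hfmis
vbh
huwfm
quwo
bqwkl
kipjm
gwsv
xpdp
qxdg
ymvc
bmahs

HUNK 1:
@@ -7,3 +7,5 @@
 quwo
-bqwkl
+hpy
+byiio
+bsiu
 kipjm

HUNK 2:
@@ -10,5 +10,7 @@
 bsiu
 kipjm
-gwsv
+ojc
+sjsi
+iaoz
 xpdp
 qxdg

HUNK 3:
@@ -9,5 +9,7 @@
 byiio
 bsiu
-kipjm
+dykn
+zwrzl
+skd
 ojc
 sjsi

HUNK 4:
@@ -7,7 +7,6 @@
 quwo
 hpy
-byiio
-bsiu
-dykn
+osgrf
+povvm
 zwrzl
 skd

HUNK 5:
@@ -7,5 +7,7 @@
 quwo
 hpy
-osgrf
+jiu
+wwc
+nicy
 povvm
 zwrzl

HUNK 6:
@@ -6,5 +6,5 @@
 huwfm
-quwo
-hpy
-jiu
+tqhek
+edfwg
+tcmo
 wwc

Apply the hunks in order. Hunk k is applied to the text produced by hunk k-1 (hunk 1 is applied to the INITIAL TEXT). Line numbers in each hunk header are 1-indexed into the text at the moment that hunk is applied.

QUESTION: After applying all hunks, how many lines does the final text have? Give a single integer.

Hunk 1: at line 7 remove [bqwkl] add [hpy,byiio,bsiu] -> 16 lines: yunq txx xan hfmis vbh huwfm quwo hpy byiio bsiu kipjm gwsv xpdp qxdg ymvc bmahs
Hunk 2: at line 10 remove [gwsv] add [ojc,sjsi,iaoz] -> 18 lines: yunq txx xan hfmis vbh huwfm quwo hpy byiio bsiu kipjm ojc sjsi iaoz xpdp qxdg ymvc bmahs
Hunk 3: at line 9 remove [kipjm] add [dykn,zwrzl,skd] -> 20 lines: yunq txx xan hfmis vbh huwfm quwo hpy byiio bsiu dykn zwrzl skd ojc sjsi iaoz xpdp qxdg ymvc bmahs
Hunk 4: at line 7 remove [byiio,bsiu,dykn] add [osgrf,povvm] -> 19 lines: yunq txx xan hfmis vbh huwfm quwo hpy osgrf povvm zwrzl skd ojc sjsi iaoz xpdp qxdg ymvc bmahs
Hunk 5: at line 7 remove [osgrf] add [jiu,wwc,nicy] -> 21 lines: yunq txx xan hfmis vbh huwfm quwo hpy jiu wwc nicy povvm zwrzl skd ojc sjsi iaoz xpdp qxdg ymvc bmahs
Hunk 6: at line 6 remove [quwo,hpy,jiu] add [tqhek,edfwg,tcmo] -> 21 lines: yunq txx xan hfmis vbh huwfm tqhek edfwg tcmo wwc nicy povvm zwrzl skd ojc sjsi iaoz xpdp qxdg ymvc bmahs
Final line count: 21

Answer: 21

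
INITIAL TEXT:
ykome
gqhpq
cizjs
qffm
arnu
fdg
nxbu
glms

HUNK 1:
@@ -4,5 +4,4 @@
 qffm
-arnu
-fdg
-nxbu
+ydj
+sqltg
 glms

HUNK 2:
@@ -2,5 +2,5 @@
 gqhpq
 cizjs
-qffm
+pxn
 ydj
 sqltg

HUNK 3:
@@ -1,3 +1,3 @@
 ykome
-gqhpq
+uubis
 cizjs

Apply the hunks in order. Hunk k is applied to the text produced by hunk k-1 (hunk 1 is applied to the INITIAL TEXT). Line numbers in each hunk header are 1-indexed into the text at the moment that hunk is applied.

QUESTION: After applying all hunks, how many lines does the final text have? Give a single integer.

Answer: 7

Derivation:
Hunk 1: at line 4 remove [arnu,fdg,nxbu] add [ydj,sqltg] -> 7 lines: ykome gqhpq cizjs qffm ydj sqltg glms
Hunk 2: at line 2 remove [qffm] add [pxn] -> 7 lines: ykome gqhpq cizjs pxn ydj sqltg glms
Hunk 3: at line 1 remove [gqhpq] add [uubis] -> 7 lines: ykome uubis cizjs pxn ydj sqltg glms
Final line count: 7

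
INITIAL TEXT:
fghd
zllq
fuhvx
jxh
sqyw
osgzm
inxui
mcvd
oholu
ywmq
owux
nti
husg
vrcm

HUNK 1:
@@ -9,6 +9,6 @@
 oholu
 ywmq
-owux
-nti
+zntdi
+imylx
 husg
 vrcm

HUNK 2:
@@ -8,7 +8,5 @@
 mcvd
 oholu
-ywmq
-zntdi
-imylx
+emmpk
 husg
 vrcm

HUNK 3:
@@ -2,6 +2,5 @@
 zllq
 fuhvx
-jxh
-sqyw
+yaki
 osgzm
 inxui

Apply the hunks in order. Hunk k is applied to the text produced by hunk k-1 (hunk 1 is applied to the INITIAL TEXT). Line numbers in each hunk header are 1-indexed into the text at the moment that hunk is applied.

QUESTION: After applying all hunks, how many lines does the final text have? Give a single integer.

Answer: 11

Derivation:
Hunk 1: at line 9 remove [owux,nti] add [zntdi,imylx] -> 14 lines: fghd zllq fuhvx jxh sqyw osgzm inxui mcvd oholu ywmq zntdi imylx husg vrcm
Hunk 2: at line 8 remove [ywmq,zntdi,imylx] add [emmpk] -> 12 lines: fghd zllq fuhvx jxh sqyw osgzm inxui mcvd oholu emmpk husg vrcm
Hunk 3: at line 2 remove [jxh,sqyw] add [yaki] -> 11 lines: fghd zllq fuhvx yaki osgzm inxui mcvd oholu emmpk husg vrcm
Final line count: 11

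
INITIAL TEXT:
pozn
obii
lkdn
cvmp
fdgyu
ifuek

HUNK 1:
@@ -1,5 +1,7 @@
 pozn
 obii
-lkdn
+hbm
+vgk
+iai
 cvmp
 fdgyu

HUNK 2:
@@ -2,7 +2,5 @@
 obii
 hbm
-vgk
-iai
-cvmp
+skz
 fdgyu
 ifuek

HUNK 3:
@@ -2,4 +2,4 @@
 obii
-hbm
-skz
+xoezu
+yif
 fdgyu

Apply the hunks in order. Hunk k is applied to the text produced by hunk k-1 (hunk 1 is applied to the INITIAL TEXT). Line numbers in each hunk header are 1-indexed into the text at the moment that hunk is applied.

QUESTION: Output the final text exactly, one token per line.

Hunk 1: at line 1 remove [lkdn] add [hbm,vgk,iai] -> 8 lines: pozn obii hbm vgk iai cvmp fdgyu ifuek
Hunk 2: at line 2 remove [vgk,iai,cvmp] add [skz] -> 6 lines: pozn obii hbm skz fdgyu ifuek
Hunk 3: at line 2 remove [hbm,skz] add [xoezu,yif] -> 6 lines: pozn obii xoezu yif fdgyu ifuek

Answer: pozn
obii
xoezu
yif
fdgyu
ifuek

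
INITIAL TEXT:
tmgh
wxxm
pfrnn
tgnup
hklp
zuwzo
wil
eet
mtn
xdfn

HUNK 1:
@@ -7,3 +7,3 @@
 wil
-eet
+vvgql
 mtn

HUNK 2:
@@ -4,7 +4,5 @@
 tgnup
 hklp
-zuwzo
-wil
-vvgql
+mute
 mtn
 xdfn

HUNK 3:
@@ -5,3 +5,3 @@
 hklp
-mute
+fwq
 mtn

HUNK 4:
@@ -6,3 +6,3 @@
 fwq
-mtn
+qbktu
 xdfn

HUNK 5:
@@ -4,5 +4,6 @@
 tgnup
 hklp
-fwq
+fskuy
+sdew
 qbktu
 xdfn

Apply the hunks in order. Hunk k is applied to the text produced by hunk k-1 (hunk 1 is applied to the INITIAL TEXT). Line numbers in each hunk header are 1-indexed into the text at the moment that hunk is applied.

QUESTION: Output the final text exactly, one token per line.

Hunk 1: at line 7 remove [eet] add [vvgql] -> 10 lines: tmgh wxxm pfrnn tgnup hklp zuwzo wil vvgql mtn xdfn
Hunk 2: at line 4 remove [zuwzo,wil,vvgql] add [mute] -> 8 lines: tmgh wxxm pfrnn tgnup hklp mute mtn xdfn
Hunk 3: at line 5 remove [mute] add [fwq] -> 8 lines: tmgh wxxm pfrnn tgnup hklp fwq mtn xdfn
Hunk 4: at line 6 remove [mtn] add [qbktu] -> 8 lines: tmgh wxxm pfrnn tgnup hklp fwq qbktu xdfn
Hunk 5: at line 4 remove [fwq] add [fskuy,sdew] -> 9 lines: tmgh wxxm pfrnn tgnup hklp fskuy sdew qbktu xdfn

Answer: tmgh
wxxm
pfrnn
tgnup
hklp
fskuy
sdew
qbktu
xdfn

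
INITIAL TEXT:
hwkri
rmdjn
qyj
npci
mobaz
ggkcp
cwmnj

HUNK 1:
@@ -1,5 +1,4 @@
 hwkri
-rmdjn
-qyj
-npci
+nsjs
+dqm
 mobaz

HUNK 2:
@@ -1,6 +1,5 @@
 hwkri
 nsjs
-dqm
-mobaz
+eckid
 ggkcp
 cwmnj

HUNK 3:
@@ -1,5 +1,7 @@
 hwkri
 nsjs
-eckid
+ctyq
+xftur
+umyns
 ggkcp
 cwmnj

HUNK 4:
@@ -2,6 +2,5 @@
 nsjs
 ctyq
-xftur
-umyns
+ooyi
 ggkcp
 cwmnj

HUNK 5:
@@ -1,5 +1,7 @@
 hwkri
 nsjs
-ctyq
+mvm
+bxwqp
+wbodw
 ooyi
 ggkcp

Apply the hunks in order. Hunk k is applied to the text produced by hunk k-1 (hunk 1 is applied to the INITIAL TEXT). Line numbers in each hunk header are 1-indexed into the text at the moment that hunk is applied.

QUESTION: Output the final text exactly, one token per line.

Answer: hwkri
nsjs
mvm
bxwqp
wbodw
ooyi
ggkcp
cwmnj

Derivation:
Hunk 1: at line 1 remove [rmdjn,qyj,npci] add [nsjs,dqm] -> 6 lines: hwkri nsjs dqm mobaz ggkcp cwmnj
Hunk 2: at line 1 remove [dqm,mobaz] add [eckid] -> 5 lines: hwkri nsjs eckid ggkcp cwmnj
Hunk 3: at line 1 remove [eckid] add [ctyq,xftur,umyns] -> 7 lines: hwkri nsjs ctyq xftur umyns ggkcp cwmnj
Hunk 4: at line 2 remove [xftur,umyns] add [ooyi] -> 6 lines: hwkri nsjs ctyq ooyi ggkcp cwmnj
Hunk 5: at line 1 remove [ctyq] add [mvm,bxwqp,wbodw] -> 8 lines: hwkri nsjs mvm bxwqp wbodw ooyi ggkcp cwmnj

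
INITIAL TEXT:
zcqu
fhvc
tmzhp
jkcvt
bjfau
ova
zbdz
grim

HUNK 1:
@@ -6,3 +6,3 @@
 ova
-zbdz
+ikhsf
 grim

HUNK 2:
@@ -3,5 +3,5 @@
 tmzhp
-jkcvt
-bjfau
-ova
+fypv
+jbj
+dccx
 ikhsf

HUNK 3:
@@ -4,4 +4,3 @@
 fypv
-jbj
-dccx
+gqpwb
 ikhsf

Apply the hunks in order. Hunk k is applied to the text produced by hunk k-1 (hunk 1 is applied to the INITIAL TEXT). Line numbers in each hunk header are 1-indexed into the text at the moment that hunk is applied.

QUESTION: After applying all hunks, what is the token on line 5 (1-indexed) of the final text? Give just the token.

Hunk 1: at line 6 remove [zbdz] add [ikhsf] -> 8 lines: zcqu fhvc tmzhp jkcvt bjfau ova ikhsf grim
Hunk 2: at line 3 remove [jkcvt,bjfau,ova] add [fypv,jbj,dccx] -> 8 lines: zcqu fhvc tmzhp fypv jbj dccx ikhsf grim
Hunk 3: at line 4 remove [jbj,dccx] add [gqpwb] -> 7 lines: zcqu fhvc tmzhp fypv gqpwb ikhsf grim
Final line 5: gqpwb

Answer: gqpwb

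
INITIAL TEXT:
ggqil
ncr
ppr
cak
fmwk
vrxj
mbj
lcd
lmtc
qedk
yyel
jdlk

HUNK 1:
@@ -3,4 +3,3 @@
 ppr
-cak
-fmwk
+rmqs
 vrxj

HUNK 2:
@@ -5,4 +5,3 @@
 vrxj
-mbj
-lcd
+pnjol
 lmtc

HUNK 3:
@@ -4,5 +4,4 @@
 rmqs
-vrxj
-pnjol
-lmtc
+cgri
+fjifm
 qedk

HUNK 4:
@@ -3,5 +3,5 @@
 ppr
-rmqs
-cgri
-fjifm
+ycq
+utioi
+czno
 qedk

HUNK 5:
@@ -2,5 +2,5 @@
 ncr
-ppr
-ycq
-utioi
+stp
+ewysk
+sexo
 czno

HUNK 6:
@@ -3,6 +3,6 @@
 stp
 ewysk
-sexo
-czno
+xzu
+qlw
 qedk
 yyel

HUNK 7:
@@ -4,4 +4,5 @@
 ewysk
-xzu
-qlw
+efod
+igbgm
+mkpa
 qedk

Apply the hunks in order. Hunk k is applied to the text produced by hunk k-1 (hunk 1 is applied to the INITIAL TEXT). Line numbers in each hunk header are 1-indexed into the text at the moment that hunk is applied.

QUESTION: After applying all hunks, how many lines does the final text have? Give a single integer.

Answer: 10

Derivation:
Hunk 1: at line 3 remove [cak,fmwk] add [rmqs] -> 11 lines: ggqil ncr ppr rmqs vrxj mbj lcd lmtc qedk yyel jdlk
Hunk 2: at line 5 remove [mbj,lcd] add [pnjol] -> 10 lines: ggqil ncr ppr rmqs vrxj pnjol lmtc qedk yyel jdlk
Hunk 3: at line 4 remove [vrxj,pnjol,lmtc] add [cgri,fjifm] -> 9 lines: ggqil ncr ppr rmqs cgri fjifm qedk yyel jdlk
Hunk 4: at line 3 remove [rmqs,cgri,fjifm] add [ycq,utioi,czno] -> 9 lines: ggqil ncr ppr ycq utioi czno qedk yyel jdlk
Hunk 5: at line 2 remove [ppr,ycq,utioi] add [stp,ewysk,sexo] -> 9 lines: ggqil ncr stp ewysk sexo czno qedk yyel jdlk
Hunk 6: at line 3 remove [sexo,czno] add [xzu,qlw] -> 9 lines: ggqil ncr stp ewysk xzu qlw qedk yyel jdlk
Hunk 7: at line 4 remove [xzu,qlw] add [efod,igbgm,mkpa] -> 10 lines: ggqil ncr stp ewysk efod igbgm mkpa qedk yyel jdlk
Final line count: 10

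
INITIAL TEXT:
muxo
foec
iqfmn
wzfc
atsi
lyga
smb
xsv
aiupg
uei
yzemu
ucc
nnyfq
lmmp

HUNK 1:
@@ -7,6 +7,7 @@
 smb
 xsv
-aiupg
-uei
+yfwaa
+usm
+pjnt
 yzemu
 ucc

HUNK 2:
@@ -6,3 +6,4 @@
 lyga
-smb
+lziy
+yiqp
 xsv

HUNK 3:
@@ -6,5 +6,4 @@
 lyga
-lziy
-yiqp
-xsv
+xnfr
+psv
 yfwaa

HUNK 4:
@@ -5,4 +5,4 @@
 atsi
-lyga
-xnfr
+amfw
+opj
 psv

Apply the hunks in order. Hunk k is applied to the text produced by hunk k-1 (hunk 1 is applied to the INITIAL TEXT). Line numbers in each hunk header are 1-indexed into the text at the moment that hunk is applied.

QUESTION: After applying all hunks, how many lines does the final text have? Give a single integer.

Answer: 15

Derivation:
Hunk 1: at line 7 remove [aiupg,uei] add [yfwaa,usm,pjnt] -> 15 lines: muxo foec iqfmn wzfc atsi lyga smb xsv yfwaa usm pjnt yzemu ucc nnyfq lmmp
Hunk 2: at line 6 remove [smb] add [lziy,yiqp] -> 16 lines: muxo foec iqfmn wzfc atsi lyga lziy yiqp xsv yfwaa usm pjnt yzemu ucc nnyfq lmmp
Hunk 3: at line 6 remove [lziy,yiqp,xsv] add [xnfr,psv] -> 15 lines: muxo foec iqfmn wzfc atsi lyga xnfr psv yfwaa usm pjnt yzemu ucc nnyfq lmmp
Hunk 4: at line 5 remove [lyga,xnfr] add [amfw,opj] -> 15 lines: muxo foec iqfmn wzfc atsi amfw opj psv yfwaa usm pjnt yzemu ucc nnyfq lmmp
Final line count: 15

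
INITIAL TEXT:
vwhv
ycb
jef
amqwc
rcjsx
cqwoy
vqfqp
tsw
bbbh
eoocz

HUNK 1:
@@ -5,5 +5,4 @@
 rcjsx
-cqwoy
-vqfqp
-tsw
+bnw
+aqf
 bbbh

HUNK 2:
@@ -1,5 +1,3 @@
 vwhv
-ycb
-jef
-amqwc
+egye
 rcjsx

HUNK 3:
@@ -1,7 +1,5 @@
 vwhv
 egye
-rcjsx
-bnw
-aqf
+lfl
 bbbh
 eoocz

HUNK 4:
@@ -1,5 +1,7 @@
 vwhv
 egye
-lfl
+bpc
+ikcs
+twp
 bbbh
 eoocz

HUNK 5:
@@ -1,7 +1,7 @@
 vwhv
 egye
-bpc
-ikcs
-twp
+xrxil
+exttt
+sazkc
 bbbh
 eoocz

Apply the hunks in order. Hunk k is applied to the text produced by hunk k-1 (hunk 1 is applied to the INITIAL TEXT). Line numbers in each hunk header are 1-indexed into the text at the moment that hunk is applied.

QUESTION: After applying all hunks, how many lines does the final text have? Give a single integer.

Hunk 1: at line 5 remove [cqwoy,vqfqp,tsw] add [bnw,aqf] -> 9 lines: vwhv ycb jef amqwc rcjsx bnw aqf bbbh eoocz
Hunk 2: at line 1 remove [ycb,jef,amqwc] add [egye] -> 7 lines: vwhv egye rcjsx bnw aqf bbbh eoocz
Hunk 3: at line 1 remove [rcjsx,bnw,aqf] add [lfl] -> 5 lines: vwhv egye lfl bbbh eoocz
Hunk 4: at line 1 remove [lfl] add [bpc,ikcs,twp] -> 7 lines: vwhv egye bpc ikcs twp bbbh eoocz
Hunk 5: at line 1 remove [bpc,ikcs,twp] add [xrxil,exttt,sazkc] -> 7 lines: vwhv egye xrxil exttt sazkc bbbh eoocz
Final line count: 7

Answer: 7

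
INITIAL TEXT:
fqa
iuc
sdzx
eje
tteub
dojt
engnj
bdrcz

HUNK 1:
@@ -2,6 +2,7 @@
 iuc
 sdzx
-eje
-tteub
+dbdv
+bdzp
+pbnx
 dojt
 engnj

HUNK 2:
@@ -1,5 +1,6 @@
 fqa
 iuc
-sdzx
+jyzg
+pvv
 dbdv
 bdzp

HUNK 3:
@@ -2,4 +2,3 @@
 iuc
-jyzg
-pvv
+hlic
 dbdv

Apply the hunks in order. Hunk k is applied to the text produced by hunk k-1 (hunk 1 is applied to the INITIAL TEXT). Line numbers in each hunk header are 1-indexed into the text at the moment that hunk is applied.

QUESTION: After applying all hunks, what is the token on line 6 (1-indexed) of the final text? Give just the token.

Answer: pbnx

Derivation:
Hunk 1: at line 2 remove [eje,tteub] add [dbdv,bdzp,pbnx] -> 9 lines: fqa iuc sdzx dbdv bdzp pbnx dojt engnj bdrcz
Hunk 2: at line 1 remove [sdzx] add [jyzg,pvv] -> 10 lines: fqa iuc jyzg pvv dbdv bdzp pbnx dojt engnj bdrcz
Hunk 3: at line 2 remove [jyzg,pvv] add [hlic] -> 9 lines: fqa iuc hlic dbdv bdzp pbnx dojt engnj bdrcz
Final line 6: pbnx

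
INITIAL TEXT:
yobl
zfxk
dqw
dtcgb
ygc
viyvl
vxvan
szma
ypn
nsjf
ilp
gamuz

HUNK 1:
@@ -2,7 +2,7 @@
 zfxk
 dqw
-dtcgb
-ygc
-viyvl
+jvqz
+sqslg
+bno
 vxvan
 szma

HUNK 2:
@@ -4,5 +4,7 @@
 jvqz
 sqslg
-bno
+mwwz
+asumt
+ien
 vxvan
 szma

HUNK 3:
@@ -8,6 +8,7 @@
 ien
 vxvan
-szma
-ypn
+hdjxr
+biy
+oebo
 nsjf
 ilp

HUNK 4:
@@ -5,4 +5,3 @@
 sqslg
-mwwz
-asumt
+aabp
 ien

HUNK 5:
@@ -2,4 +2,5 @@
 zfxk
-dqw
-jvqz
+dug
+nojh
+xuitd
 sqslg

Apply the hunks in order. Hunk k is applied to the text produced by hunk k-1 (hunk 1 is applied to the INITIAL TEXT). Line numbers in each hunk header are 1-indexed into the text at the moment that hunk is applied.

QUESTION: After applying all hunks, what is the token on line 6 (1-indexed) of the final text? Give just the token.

Answer: sqslg

Derivation:
Hunk 1: at line 2 remove [dtcgb,ygc,viyvl] add [jvqz,sqslg,bno] -> 12 lines: yobl zfxk dqw jvqz sqslg bno vxvan szma ypn nsjf ilp gamuz
Hunk 2: at line 4 remove [bno] add [mwwz,asumt,ien] -> 14 lines: yobl zfxk dqw jvqz sqslg mwwz asumt ien vxvan szma ypn nsjf ilp gamuz
Hunk 3: at line 8 remove [szma,ypn] add [hdjxr,biy,oebo] -> 15 lines: yobl zfxk dqw jvqz sqslg mwwz asumt ien vxvan hdjxr biy oebo nsjf ilp gamuz
Hunk 4: at line 5 remove [mwwz,asumt] add [aabp] -> 14 lines: yobl zfxk dqw jvqz sqslg aabp ien vxvan hdjxr biy oebo nsjf ilp gamuz
Hunk 5: at line 2 remove [dqw,jvqz] add [dug,nojh,xuitd] -> 15 lines: yobl zfxk dug nojh xuitd sqslg aabp ien vxvan hdjxr biy oebo nsjf ilp gamuz
Final line 6: sqslg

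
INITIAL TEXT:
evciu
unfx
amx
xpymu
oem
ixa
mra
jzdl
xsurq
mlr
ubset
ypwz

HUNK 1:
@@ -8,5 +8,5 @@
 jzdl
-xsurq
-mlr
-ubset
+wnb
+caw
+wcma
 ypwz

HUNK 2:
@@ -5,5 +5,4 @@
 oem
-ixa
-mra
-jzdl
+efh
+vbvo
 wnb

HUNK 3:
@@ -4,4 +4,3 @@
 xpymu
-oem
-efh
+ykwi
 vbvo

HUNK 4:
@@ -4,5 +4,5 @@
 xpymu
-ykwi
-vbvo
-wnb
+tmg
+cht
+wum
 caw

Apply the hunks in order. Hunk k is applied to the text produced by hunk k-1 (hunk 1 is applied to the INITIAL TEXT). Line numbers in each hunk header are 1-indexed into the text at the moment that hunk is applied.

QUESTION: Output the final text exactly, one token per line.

Hunk 1: at line 8 remove [xsurq,mlr,ubset] add [wnb,caw,wcma] -> 12 lines: evciu unfx amx xpymu oem ixa mra jzdl wnb caw wcma ypwz
Hunk 2: at line 5 remove [ixa,mra,jzdl] add [efh,vbvo] -> 11 lines: evciu unfx amx xpymu oem efh vbvo wnb caw wcma ypwz
Hunk 3: at line 4 remove [oem,efh] add [ykwi] -> 10 lines: evciu unfx amx xpymu ykwi vbvo wnb caw wcma ypwz
Hunk 4: at line 4 remove [ykwi,vbvo,wnb] add [tmg,cht,wum] -> 10 lines: evciu unfx amx xpymu tmg cht wum caw wcma ypwz

Answer: evciu
unfx
amx
xpymu
tmg
cht
wum
caw
wcma
ypwz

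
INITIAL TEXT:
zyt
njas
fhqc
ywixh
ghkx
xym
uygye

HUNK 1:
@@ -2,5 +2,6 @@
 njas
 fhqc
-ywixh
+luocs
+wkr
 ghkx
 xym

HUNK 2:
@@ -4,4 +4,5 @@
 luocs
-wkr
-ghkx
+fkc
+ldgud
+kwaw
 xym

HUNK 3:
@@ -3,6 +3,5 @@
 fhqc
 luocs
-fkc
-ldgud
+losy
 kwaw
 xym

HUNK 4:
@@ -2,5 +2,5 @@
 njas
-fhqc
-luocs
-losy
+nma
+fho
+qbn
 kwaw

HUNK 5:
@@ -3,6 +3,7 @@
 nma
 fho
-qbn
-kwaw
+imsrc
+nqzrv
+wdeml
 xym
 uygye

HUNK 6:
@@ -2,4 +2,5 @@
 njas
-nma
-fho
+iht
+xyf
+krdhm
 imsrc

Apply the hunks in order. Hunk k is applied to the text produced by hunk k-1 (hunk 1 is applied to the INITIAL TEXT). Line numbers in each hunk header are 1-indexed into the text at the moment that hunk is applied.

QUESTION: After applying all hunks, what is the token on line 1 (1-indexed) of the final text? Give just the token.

Answer: zyt

Derivation:
Hunk 1: at line 2 remove [ywixh] add [luocs,wkr] -> 8 lines: zyt njas fhqc luocs wkr ghkx xym uygye
Hunk 2: at line 4 remove [wkr,ghkx] add [fkc,ldgud,kwaw] -> 9 lines: zyt njas fhqc luocs fkc ldgud kwaw xym uygye
Hunk 3: at line 3 remove [fkc,ldgud] add [losy] -> 8 lines: zyt njas fhqc luocs losy kwaw xym uygye
Hunk 4: at line 2 remove [fhqc,luocs,losy] add [nma,fho,qbn] -> 8 lines: zyt njas nma fho qbn kwaw xym uygye
Hunk 5: at line 3 remove [qbn,kwaw] add [imsrc,nqzrv,wdeml] -> 9 lines: zyt njas nma fho imsrc nqzrv wdeml xym uygye
Hunk 6: at line 2 remove [nma,fho] add [iht,xyf,krdhm] -> 10 lines: zyt njas iht xyf krdhm imsrc nqzrv wdeml xym uygye
Final line 1: zyt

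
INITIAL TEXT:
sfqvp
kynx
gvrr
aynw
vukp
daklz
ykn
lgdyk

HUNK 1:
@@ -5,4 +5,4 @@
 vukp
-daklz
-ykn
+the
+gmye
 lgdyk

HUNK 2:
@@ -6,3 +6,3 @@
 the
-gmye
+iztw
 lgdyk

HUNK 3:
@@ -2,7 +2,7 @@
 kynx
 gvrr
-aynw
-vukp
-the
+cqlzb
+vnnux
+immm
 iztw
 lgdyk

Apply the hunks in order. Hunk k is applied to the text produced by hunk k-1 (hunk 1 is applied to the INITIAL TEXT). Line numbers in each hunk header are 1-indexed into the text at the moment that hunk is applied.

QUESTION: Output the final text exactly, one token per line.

Hunk 1: at line 5 remove [daklz,ykn] add [the,gmye] -> 8 lines: sfqvp kynx gvrr aynw vukp the gmye lgdyk
Hunk 2: at line 6 remove [gmye] add [iztw] -> 8 lines: sfqvp kynx gvrr aynw vukp the iztw lgdyk
Hunk 3: at line 2 remove [aynw,vukp,the] add [cqlzb,vnnux,immm] -> 8 lines: sfqvp kynx gvrr cqlzb vnnux immm iztw lgdyk

Answer: sfqvp
kynx
gvrr
cqlzb
vnnux
immm
iztw
lgdyk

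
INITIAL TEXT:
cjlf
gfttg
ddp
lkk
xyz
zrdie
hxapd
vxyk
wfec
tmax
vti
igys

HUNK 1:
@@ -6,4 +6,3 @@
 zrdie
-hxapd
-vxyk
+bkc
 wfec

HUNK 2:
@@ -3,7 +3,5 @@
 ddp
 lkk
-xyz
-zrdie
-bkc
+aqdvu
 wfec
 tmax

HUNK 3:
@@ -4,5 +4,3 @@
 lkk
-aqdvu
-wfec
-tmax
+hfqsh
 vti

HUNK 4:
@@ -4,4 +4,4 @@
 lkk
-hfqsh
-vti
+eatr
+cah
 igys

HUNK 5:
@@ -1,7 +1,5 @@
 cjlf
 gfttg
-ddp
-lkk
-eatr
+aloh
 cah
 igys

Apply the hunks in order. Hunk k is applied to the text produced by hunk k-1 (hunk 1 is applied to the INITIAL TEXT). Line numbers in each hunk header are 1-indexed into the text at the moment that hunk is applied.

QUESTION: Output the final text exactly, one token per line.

Hunk 1: at line 6 remove [hxapd,vxyk] add [bkc] -> 11 lines: cjlf gfttg ddp lkk xyz zrdie bkc wfec tmax vti igys
Hunk 2: at line 3 remove [xyz,zrdie,bkc] add [aqdvu] -> 9 lines: cjlf gfttg ddp lkk aqdvu wfec tmax vti igys
Hunk 3: at line 4 remove [aqdvu,wfec,tmax] add [hfqsh] -> 7 lines: cjlf gfttg ddp lkk hfqsh vti igys
Hunk 4: at line 4 remove [hfqsh,vti] add [eatr,cah] -> 7 lines: cjlf gfttg ddp lkk eatr cah igys
Hunk 5: at line 1 remove [ddp,lkk,eatr] add [aloh] -> 5 lines: cjlf gfttg aloh cah igys

Answer: cjlf
gfttg
aloh
cah
igys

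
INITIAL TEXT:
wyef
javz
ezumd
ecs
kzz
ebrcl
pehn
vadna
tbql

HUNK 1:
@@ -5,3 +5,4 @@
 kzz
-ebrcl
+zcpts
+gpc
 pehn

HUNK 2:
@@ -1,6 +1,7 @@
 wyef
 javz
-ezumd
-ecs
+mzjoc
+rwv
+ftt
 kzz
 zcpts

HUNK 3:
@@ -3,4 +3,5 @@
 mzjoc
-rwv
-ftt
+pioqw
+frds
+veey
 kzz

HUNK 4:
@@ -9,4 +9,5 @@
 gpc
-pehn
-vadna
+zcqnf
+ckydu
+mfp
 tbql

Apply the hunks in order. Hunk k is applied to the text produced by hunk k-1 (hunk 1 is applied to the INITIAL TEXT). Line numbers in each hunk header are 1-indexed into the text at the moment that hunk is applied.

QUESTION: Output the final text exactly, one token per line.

Answer: wyef
javz
mzjoc
pioqw
frds
veey
kzz
zcpts
gpc
zcqnf
ckydu
mfp
tbql

Derivation:
Hunk 1: at line 5 remove [ebrcl] add [zcpts,gpc] -> 10 lines: wyef javz ezumd ecs kzz zcpts gpc pehn vadna tbql
Hunk 2: at line 1 remove [ezumd,ecs] add [mzjoc,rwv,ftt] -> 11 lines: wyef javz mzjoc rwv ftt kzz zcpts gpc pehn vadna tbql
Hunk 3: at line 3 remove [rwv,ftt] add [pioqw,frds,veey] -> 12 lines: wyef javz mzjoc pioqw frds veey kzz zcpts gpc pehn vadna tbql
Hunk 4: at line 9 remove [pehn,vadna] add [zcqnf,ckydu,mfp] -> 13 lines: wyef javz mzjoc pioqw frds veey kzz zcpts gpc zcqnf ckydu mfp tbql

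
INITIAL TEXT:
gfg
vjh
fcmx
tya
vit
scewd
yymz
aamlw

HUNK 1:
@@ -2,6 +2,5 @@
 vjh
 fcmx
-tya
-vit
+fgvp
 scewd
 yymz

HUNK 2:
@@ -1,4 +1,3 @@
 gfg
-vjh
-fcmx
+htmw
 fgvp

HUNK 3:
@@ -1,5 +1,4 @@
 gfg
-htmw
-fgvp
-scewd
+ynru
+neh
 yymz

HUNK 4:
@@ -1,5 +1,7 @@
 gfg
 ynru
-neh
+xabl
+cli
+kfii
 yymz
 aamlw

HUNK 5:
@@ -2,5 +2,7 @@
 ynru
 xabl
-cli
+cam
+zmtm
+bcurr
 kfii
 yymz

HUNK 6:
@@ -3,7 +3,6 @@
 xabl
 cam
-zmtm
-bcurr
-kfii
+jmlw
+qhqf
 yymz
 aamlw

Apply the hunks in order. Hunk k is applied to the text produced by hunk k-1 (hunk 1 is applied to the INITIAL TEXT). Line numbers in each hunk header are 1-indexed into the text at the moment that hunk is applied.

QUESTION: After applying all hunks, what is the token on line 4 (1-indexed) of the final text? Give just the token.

Answer: cam

Derivation:
Hunk 1: at line 2 remove [tya,vit] add [fgvp] -> 7 lines: gfg vjh fcmx fgvp scewd yymz aamlw
Hunk 2: at line 1 remove [vjh,fcmx] add [htmw] -> 6 lines: gfg htmw fgvp scewd yymz aamlw
Hunk 3: at line 1 remove [htmw,fgvp,scewd] add [ynru,neh] -> 5 lines: gfg ynru neh yymz aamlw
Hunk 4: at line 1 remove [neh] add [xabl,cli,kfii] -> 7 lines: gfg ynru xabl cli kfii yymz aamlw
Hunk 5: at line 2 remove [cli] add [cam,zmtm,bcurr] -> 9 lines: gfg ynru xabl cam zmtm bcurr kfii yymz aamlw
Hunk 6: at line 3 remove [zmtm,bcurr,kfii] add [jmlw,qhqf] -> 8 lines: gfg ynru xabl cam jmlw qhqf yymz aamlw
Final line 4: cam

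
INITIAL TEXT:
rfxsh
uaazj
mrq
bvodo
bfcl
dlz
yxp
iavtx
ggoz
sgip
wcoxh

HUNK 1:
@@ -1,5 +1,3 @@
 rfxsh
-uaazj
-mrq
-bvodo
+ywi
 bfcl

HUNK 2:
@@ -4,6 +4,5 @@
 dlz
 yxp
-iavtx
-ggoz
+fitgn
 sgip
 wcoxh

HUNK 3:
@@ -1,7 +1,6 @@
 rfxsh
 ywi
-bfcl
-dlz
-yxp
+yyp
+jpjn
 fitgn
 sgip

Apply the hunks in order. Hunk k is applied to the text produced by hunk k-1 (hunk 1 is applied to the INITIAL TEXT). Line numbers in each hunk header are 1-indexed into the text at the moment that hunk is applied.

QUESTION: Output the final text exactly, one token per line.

Hunk 1: at line 1 remove [uaazj,mrq,bvodo] add [ywi] -> 9 lines: rfxsh ywi bfcl dlz yxp iavtx ggoz sgip wcoxh
Hunk 2: at line 4 remove [iavtx,ggoz] add [fitgn] -> 8 lines: rfxsh ywi bfcl dlz yxp fitgn sgip wcoxh
Hunk 3: at line 1 remove [bfcl,dlz,yxp] add [yyp,jpjn] -> 7 lines: rfxsh ywi yyp jpjn fitgn sgip wcoxh

Answer: rfxsh
ywi
yyp
jpjn
fitgn
sgip
wcoxh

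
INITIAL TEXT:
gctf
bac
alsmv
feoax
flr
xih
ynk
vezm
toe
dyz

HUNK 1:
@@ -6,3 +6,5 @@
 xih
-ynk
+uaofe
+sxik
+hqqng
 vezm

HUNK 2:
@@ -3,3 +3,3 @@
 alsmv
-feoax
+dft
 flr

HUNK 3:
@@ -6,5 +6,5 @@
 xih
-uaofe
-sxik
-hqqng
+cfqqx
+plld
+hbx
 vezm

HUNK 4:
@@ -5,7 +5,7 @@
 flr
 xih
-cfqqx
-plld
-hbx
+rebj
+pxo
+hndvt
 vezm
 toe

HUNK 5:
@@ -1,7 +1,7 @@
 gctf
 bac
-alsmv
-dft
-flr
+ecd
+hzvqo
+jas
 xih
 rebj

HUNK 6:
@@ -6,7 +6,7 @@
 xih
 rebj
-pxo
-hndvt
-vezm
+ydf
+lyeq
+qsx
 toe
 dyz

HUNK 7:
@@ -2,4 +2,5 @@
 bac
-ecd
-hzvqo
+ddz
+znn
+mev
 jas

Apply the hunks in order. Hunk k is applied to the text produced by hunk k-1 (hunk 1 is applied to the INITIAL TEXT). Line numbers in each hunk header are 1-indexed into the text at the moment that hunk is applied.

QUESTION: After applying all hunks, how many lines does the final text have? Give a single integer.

Hunk 1: at line 6 remove [ynk] add [uaofe,sxik,hqqng] -> 12 lines: gctf bac alsmv feoax flr xih uaofe sxik hqqng vezm toe dyz
Hunk 2: at line 3 remove [feoax] add [dft] -> 12 lines: gctf bac alsmv dft flr xih uaofe sxik hqqng vezm toe dyz
Hunk 3: at line 6 remove [uaofe,sxik,hqqng] add [cfqqx,plld,hbx] -> 12 lines: gctf bac alsmv dft flr xih cfqqx plld hbx vezm toe dyz
Hunk 4: at line 5 remove [cfqqx,plld,hbx] add [rebj,pxo,hndvt] -> 12 lines: gctf bac alsmv dft flr xih rebj pxo hndvt vezm toe dyz
Hunk 5: at line 1 remove [alsmv,dft,flr] add [ecd,hzvqo,jas] -> 12 lines: gctf bac ecd hzvqo jas xih rebj pxo hndvt vezm toe dyz
Hunk 6: at line 6 remove [pxo,hndvt,vezm] add [ydf,lyeq,qsx] -> 12 lines: gctf bac ecd hzvqo jas xih rebj ydf lyeq qsx toe dyz
Hunk 7: at line 2 remove [ecd,hzvqo] add [ddz,znn,mev] -> 13 lines: gctf bac ddz znn mev jas xih rebj ydf lyeq qsx toe dyz
Final line count: 13

Answer: 13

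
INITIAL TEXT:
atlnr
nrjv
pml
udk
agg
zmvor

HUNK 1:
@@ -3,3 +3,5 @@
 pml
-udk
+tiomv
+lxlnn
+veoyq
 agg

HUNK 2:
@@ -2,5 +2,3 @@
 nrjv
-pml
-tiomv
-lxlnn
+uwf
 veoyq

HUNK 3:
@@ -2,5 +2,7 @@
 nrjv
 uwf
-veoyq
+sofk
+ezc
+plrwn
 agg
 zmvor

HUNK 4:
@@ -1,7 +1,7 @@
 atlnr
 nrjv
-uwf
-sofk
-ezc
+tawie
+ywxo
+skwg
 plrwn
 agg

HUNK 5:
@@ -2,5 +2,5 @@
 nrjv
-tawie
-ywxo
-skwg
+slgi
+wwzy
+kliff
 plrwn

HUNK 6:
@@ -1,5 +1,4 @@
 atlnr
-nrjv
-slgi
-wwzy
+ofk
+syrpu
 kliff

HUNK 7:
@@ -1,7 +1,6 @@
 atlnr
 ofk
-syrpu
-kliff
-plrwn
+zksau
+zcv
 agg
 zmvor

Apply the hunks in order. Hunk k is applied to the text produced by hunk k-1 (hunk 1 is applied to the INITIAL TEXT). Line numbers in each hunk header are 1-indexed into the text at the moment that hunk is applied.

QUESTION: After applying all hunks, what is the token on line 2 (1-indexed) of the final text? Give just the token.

Hunk 1: at line 3 remove [udk] add [tiomv,lxlnn,veoyq] -> 8 lines: atlnr nrjv pml tiomv lxlnn veoyq agg zmvor
Hunk 2: at line 2 remove [pml,tiomv,lxlnn] add [uwf] -> 6 lines: atlnr nrjv uwf veoyq agg zmvor
Hunk 3: at line 2 remove [veoyq] add [sofk,ezc,plrwn] -> 8 lines: atlnr nrjv uwf sofk ezc plrwn agg zmvor
Hunk 4: at line 1 remove [uwf,sofk,ezc] add [tawie,ywxo,skwg] -> 8 lines: atlnr nrjv tawie ywxo skwg plrwn agg zmvor
Hunk 5: at line 2 remove [tawie,ywxo,skwg] add [slgi,wwzy,kliff] -> 8 lines: atlnr nrjv slgi wwzy kliff plrwn agg zmvor
Hunk 6: at line 1 remove [nrjv,slgi,wwzy] add [ofk,syrpu] -> 7 lines: atlnr ofk syrpu kliff plrwn agg zmvor
Hunk 7: at line 1 remove [syrpu,kliff,plrwn] add [zksau,zcv] -> 6 lines: atlnr ofk zksau zcv agg zmvor
Final line 2: ofk

Answer: ofk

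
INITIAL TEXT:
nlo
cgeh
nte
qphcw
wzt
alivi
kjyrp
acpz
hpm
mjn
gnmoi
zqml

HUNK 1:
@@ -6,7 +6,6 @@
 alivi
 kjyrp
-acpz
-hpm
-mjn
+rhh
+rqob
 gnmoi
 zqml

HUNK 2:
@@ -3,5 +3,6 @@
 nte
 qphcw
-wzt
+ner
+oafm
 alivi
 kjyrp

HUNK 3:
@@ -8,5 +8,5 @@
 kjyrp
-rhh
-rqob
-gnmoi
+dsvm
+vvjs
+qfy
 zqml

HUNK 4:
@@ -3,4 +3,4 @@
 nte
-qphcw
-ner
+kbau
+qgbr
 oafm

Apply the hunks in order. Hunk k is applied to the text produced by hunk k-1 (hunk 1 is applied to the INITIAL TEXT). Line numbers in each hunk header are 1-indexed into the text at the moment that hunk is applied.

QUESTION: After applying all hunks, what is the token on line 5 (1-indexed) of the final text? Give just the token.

Hunk 1: at line 6 remove [acpz,hpm,mjn] add [rhh,rqob] -> 11 lines: nlo cgeh nte qphcw wzt alivi kjyrp rhh rqob gnmoi zqml
Hunk 2: at line 3 remove [wzt] add [ner,oafm] -> 12 lines: nlo cgeh nte qphcw ner oafm alivi kjyrp rhh rqob gnmoi zqml
Hunk 3: at line 8 remove [rhh,rqob,gnmoi] add [dsvm,vvjs,qfy] -> 12 lines: nlo cgeh nte qphcw ner oafm alivi kjyrp dsvm vvjs qfy zqml
Hunk 4: at line 3 remove [qphcw,ner] add [kbau,qgbr] -> 12 lines: nlo cgeh nte kbau qgbr oafm alivi kjyrp dsvm vvjs qfy zqml
Final line 5: qgbr

Answer: qgbr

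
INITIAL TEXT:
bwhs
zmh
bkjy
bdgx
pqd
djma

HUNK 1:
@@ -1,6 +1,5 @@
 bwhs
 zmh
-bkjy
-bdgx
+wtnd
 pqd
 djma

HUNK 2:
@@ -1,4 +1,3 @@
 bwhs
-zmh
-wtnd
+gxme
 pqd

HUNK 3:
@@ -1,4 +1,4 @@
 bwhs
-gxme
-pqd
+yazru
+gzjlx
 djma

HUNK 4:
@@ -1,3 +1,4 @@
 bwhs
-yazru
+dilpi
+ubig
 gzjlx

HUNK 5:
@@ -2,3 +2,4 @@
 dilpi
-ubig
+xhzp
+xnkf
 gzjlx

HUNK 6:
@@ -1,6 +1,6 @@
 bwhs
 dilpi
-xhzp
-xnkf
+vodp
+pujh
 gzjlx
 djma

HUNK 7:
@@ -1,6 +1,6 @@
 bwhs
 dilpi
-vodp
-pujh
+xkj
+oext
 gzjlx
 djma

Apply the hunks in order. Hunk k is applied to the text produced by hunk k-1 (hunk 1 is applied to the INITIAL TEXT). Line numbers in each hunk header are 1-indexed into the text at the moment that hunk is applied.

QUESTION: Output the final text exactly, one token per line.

Hunk 1: at line 1 remove [bkjy,bdgx] add [wtnd] -> 5 lines: bwhs zmh wtnd pqd djma
Hunk 2: at line 1 remove [zmh,wtnd] add [gxme] -> 4 lines: bwhs gxme pqd djma
Hunk 3: at line 1 remove [gxme,pqd] add [yazru,gzjlx] -> 4 lines: bwhs yazru gzjlx djma
Hunk 4: at line 1 remove [yazru] add [dilpi,ubig] -> 5 lines: bwhs dilpi ubig gzjlx djma
Hunk 5: at line 2 remove [ubig] add [xhzp,xnkf] -> 6 lines: bwhs dilpi xhzp xnkf gzjlx djma
Hunk 6: at line 1 remove [xhzp,xnkf] add [vodp,pujh] -> 6 lines: bwhs dilpi vodp pujh gzjlx djma
Hunk 7: at line 1 remove [vodp,pujh] add [xkj,oext] -> 6 lines: bwhs dilpi xkj oext gzjlx djma

Answer: bwhs
dilpi
xkj
oext
gzjlx
djma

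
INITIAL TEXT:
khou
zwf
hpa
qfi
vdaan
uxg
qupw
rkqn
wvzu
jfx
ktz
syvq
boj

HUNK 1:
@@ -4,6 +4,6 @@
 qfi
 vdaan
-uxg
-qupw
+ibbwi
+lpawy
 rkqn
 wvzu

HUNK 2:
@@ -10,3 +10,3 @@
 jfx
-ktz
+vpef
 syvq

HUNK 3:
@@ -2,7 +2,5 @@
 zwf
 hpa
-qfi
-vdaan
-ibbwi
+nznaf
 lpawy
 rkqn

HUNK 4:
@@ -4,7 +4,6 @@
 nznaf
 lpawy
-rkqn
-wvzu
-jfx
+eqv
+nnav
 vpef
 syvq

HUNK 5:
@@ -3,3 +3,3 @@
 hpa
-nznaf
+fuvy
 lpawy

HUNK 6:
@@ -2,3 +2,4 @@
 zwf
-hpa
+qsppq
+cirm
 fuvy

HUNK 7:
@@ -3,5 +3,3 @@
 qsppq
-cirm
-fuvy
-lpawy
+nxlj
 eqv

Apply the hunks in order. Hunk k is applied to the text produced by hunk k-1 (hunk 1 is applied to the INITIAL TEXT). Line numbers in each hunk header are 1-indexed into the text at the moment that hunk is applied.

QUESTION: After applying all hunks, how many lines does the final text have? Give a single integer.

Answer: 9

Derivation:
Hunk 1: at line 4 remove [uxg,qupw] add [ibbwi,lpawy] -> 13 lines: khou zwf hpa qfi vdaan ibbwi lpawy rkqn wvzu jfx ktz syvq boj
Hunk 2: at line 10 remove [ktz] add [vpef] -> 13 lines: khou zwf hpa qfi vdaan ibbwi lpawy rkqn wvzu jfx vpef syvq boj
Hunk 3: at line 2 remove [qfi,vdaan,ibbwi] add [nznaf] -> 11 lines: khou zwf hpa nznaf lpawy rkqn wvzu jfx vpef syvq boj
Hunk 4: at line 4 remove [rkqn,wvzu,jfx] add [eqv,nnav] -> 10 lines: khou zwf hpa nznaf lpawy eqv nnav vpef syvq boj
Hunk 5: at line 3 remove [nznaf] add [fuvy] -> 10 lines: khou zwf hpa fuvy lpawy eqv nnav vpef syvq boj
Hunk 6: at line 2 remove [hpa] add [qsppq,cirm] -> 11 lines: khou zwf qsppq cirm fuvy lpawy eqv nnav vpef syvq boj
Hunk 7: at line 3 remove [cirm,fuvy,lpawy] add [nxlj] -> 9 lines: khou zwf qsppq nxlj eqv nnav vpef syvq boj
Final line count: 9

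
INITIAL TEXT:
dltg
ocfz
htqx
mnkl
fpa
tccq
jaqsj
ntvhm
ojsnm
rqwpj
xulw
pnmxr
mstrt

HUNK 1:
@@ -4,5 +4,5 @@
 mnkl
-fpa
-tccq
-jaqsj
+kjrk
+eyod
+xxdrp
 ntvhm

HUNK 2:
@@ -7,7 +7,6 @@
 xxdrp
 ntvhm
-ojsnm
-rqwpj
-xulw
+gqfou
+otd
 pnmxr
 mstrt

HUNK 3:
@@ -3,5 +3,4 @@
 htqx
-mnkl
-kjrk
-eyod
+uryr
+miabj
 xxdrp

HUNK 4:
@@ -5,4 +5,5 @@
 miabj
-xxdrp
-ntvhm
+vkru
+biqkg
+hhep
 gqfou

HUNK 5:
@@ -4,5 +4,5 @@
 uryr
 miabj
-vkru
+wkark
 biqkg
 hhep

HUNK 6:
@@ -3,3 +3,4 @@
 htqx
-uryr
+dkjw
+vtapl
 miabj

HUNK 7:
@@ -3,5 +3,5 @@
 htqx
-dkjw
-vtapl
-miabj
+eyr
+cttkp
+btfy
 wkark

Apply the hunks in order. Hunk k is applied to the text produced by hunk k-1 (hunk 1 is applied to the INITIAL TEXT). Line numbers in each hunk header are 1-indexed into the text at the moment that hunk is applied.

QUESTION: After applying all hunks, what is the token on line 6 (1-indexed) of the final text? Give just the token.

Hunk 1: at line 4 remove [fpa,tccq,jaqsj] add [kjrk,eyod,xxdrp] -> 13 lines: dltg ocfz htqx mnkl kjrk eyod xxdrp ntvhm ojsnm rqwpj xulw pnmxr mstrt
Hunk 2: at line 7 remove [ojsnm,rqwpj,xulw] add [gqfou,otd] -> 12 lines: dltg ocfz htqx mnkl kjrk eyod xxdrp ntvhm gqfou otd pnmxr mstrt
Hunk 3: at line 3 remove [mnkl,kjrk,eyod] add [uryr,miabj] -> 11 lines: dltg ocfz htqx uryr miabj xxdrp ntvhm gqfou otd pnmxr mstrt
Hunk 4: at line 5 remove [xxdrp,ntvhm] add [vkru,biqkg,hhep] -> 12 lines: dltg ocfz htqx uryr miabj vkru biqkg hhep gqfou otd pnmxr mstrt
Hunk 5: at line 4 remove [vkru] add [wkark] -> 12 lines: dltg ocfz htqx uryr miabj wkark biqkg hhep gqfou otd pnmxr mstrt
Hunk 6: at line 3 remove [uryr] add [dkjw,vtapl] -> 13 lines: dltg ocfz htqx dkjw vtapl miabj wkark biqkg hhep gqfou otd pnmxr mstrt
Hunk 7: at line 3 remove [dkjw,vtapl,miabj] add [eyr,cttkp,btfy] -> 13 lines: dltg ocfz htqx eyr cttkp btfy wkark biqkg hhep gqfou otd pnmxr mstrt
Final line 6: btfy

Answer: btfy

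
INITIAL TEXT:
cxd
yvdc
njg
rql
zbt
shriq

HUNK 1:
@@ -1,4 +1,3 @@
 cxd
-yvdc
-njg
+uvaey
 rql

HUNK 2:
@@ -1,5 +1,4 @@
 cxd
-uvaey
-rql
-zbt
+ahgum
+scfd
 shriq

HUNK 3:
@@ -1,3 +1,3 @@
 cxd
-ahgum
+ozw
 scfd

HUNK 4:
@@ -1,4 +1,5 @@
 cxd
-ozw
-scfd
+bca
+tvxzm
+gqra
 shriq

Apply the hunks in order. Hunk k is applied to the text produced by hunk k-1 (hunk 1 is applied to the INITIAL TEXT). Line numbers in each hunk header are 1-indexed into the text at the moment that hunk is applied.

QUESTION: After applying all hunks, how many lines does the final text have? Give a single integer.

Answer: 5

Derivation:
Hunk 1: at line 1 remove [yvdc,njg] add [uvaey] -> 5 lines: cxd uvaey rql zbt shriq
Hunk 2: at line 1 remove [uvaey,rql,zbt] add [ahgum,scfd] -> 4 lines: cxd ahgum scfd shriq
Hunk 3: at line 1 remove [ahgum] add [ozw] -> 4 lines: cxd ozw scfd shriq
Hunk 4: at line 1 remove [ozw,scfd] add [bca,tvxzm,gqra] -> 5 lines: cxd bca tvxzm gqra shriq
Final line count: 5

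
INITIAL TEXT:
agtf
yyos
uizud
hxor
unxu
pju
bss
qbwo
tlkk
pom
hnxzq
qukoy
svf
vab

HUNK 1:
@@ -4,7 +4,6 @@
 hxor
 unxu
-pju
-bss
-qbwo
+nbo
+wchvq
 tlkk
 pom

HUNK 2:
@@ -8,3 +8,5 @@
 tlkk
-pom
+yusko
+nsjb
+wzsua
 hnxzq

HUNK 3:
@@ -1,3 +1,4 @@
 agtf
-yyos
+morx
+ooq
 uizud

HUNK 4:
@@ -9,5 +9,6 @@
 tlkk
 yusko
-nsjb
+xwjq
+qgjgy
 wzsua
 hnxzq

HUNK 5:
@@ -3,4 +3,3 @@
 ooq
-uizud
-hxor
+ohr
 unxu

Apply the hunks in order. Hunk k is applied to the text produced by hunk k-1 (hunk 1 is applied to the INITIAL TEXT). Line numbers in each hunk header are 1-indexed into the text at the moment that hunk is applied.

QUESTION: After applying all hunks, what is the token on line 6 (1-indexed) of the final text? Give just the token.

Hunk 1: at line 4 remove [pju,bss,qbwo] add [nbo,wchvq] -> 13 lines: agtf yyos uizud hxor unxu nbo wchvq tlkk pom hnxzq qukoy svf vab
Hunk 2: at line 8 remove [pom] add [yusko,nsjb,wzsua] -> 15 lines: agtf yyos uizud hxor unxu nbo wchvq tlkk yusko nsjb wzsua hnxzq qukoy svf vab
Hunk 3: at line 1 remove [yyos] add [morx,ooq] -> 16 lines: agtf morx ooq uizud hxor unxu nbo wchvq tlkk yusko nsjb wzsua hnxzq qukoy svf vab
Hunk 4: at line 9 remove [nsjb] add [xwjq,qgjgy] -> 17 lines: agtf morx ooq uizud hxor unxu nbo wchvq tlkk yusko xwjq qgjgy wzsua hnxzq qukoy svf vab
Hunk 5: at line 3 remove [uizud,hxor] add [ohr] -> 16 lines: agtf morx ooq ohr unxu nbo wchvq tlkk yusko xwjq qgjgy wzsua hnxzq qukoy svf vab
Final line 6: nbo

Answer: nbo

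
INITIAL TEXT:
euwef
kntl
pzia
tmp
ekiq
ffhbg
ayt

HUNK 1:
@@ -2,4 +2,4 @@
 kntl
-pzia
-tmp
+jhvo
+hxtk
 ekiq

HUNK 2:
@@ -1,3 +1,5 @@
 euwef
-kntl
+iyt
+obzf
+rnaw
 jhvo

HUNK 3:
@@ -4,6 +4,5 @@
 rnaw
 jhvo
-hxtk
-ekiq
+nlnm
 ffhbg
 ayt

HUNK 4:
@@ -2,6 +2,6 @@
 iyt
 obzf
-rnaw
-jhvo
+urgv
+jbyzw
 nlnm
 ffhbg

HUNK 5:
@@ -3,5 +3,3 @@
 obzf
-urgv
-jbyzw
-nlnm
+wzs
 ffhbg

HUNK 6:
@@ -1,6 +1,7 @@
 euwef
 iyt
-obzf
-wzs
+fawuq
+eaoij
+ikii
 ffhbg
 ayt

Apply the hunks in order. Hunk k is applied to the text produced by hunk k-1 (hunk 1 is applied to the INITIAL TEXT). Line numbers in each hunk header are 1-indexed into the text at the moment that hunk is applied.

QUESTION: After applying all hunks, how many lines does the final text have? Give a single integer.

Answer: 7

Derivation:
Hunk 1: at line 2 remove [pzia,tmp] add [jhvo,hxtk] -> 7 lines: euwef kntl jhvo hxtk ekiq ffhbg ayt
Hunk 2: at line 1 remove [kntl] add [iyt,obzf,rnaw] -> 9 lines: euwef iyt obzf rnaw jhvo hxtk ekiq ffhbg ayt
Hunk 3: at line 4 remove [hxtk,ekiq] add [nlnm] -> 8 lines: euwef iyt obzf rnaw jhvo nlnm ffhbg ayt
Hunk 4: at line 2 remove [rnaw,jhvo] add [urgv,jbyzw] -> 8 lines: euwef iyt obzf urgv jbyzw nlnm ffhbg ayt
Hunk 5: at line 3 remove [urgv,jbyzw,nlnm] add [wzs] -> 6 lines: euwef iyt obzf wzs ffhbg ayt
Hunk 6: at line 1 remove [obzf,wzs] add [fawuq,eaoij,ikii] -> 7 lines: euwef iyt fawuq eaoij ikii ffhbg ayt
Final line count: 7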